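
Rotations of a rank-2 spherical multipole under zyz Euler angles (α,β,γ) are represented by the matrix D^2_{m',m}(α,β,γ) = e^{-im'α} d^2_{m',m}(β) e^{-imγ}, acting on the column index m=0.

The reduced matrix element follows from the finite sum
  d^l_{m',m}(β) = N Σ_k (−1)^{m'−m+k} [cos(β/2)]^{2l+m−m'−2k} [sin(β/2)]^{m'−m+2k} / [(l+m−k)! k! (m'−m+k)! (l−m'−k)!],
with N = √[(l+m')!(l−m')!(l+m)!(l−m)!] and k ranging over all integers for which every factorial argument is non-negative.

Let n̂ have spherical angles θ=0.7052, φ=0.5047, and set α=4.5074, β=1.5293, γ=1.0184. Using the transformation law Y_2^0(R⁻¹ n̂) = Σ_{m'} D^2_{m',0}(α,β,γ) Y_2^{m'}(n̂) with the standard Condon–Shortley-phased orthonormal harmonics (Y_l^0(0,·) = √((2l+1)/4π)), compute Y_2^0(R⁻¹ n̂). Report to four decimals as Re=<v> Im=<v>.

Re=-0.1712 Im=0.0000

Need the full column D^2_{m',0} for m'=−2..2 at α=4.5074, β=1.5293, γ=1.0184.
cos(β/2)=0.721625, sin(β/2)=0.692284
d^2_{-2,0}: single k=2 term ⇒ +0.611319;  D = -0.560658+0.243665i
d^2_{-1,0}: k∈[1..2] ⇒ +0.637227 -0.586463 = +0.050764;  D = -0.010333-0.049701i
d^2_{0,0}: k∈[0..2] ⇒ +0.271172 -0.998279 +0.229688 = -0.497419;  D = -0.497419+0.000000i
d^2_{1,0}: k∈[0..1] ⇒ -0.637227 +0.586463 = -0.050764;  D = +0.010333-0.049701i
d^2_{2,0}: single k=0 term ⇒ +0.611319;  D = -0.560658-0.243665i
Y_2^{m'}(θ=0.7052,φ=0.5047) and Σ D·Y over m':
  (-0.5607+0.2437i)·(+0.0864-0.1374i)  (-0.0103-0.0497i)·(+0.3338-0.1844i)  (-0.4974+0.0000i)·(+0.2333+0.0000i)  (+0.0103-0.0497i)·(-0.3338-0.1844i)  (-0.5607-0.2437i)·(+0.0864+0.1374i)
Y_2^0(R⁻¹ n̂) = -0.171180+0.000000i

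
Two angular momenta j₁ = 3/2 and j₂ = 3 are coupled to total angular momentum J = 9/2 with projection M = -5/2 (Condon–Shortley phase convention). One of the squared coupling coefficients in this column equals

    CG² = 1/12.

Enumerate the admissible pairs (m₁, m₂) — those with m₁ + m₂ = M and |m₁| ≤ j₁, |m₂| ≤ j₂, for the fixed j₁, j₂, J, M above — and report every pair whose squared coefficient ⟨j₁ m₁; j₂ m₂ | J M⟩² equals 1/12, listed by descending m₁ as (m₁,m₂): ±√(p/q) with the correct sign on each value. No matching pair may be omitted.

Admissible pairs with m₁+m₂ = M = -5/2: (-3/2,-1), (-1/2,-2), (1/2,-3)
  (m₁,m₂)=(1/2,-3): CG² = 1/12, CG = +√(1/12)   ← matches the target
  (m₁,m₂)=(-1/2,-2): CG² = 1/2, CG = +√(1/2)
  (m₁,m₂)=(-3/2,-1): CG² = 5/12, CG = +√(5/12)
Pairs with CG² = 1/12: (1/2,-3): +√(1/12)

(1/2,-3): +√(1/12)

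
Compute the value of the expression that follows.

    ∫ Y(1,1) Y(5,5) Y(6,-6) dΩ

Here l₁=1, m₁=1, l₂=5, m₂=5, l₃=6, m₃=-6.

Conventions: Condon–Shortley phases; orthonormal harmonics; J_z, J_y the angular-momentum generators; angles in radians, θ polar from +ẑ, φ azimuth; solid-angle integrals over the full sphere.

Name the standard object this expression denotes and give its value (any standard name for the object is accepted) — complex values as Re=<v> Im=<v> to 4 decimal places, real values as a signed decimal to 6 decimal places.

This is a Gaunt coefficient — the integral of a triple product of spherical harmonics over the sphere.
m-sum 0 ✓  L=12 even ✓  4≤6≤6 ✓
Π(2lᵢ+1) = 3×11×13 = 429
triangle coeff Δ(1,5,6) = 1/858
Σ_t [0,0]: t=0:+1/14400 = 1/14400
(3j)²=6/143 [(1 5 6; 0 0 0)], sign=+1
Σ_t [0,0]: t=0:+1/7257600 = 1/7257600
(3j)²=1/13 [(1 5 6; 1 5 -6)], sign=+1
⇒ 4πI² = 18/13
I = (+1)√(18/13/(4π)) = 0.33194004

Gaunt coefficient, +0.331940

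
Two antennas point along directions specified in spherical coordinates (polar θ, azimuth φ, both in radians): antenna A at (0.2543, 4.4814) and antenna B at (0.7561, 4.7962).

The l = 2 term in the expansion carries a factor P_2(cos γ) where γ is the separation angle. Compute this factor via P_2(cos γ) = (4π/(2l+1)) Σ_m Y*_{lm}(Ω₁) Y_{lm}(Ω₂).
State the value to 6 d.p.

0.630752

Expand P_2 via completeness: Σ_{m} conj(Y_{2,m}) at Ω₁ times Y_{2,m} at Ω₂ —
  term(m=-2) = (0.003593, -0.002617)   from Y*(Ω₁)=(-0.021883, 0.010896), Y(Ω₂)=(-0.179278, 0.030336)
  term(m=-1) = (0.068968, -0.022458)   from Y*(Ω₁)=(-0.043063, -0.183102), Y(Ω₂)=(0.032281, 0.384258)
  term(m=+0) = (0.105846, 0.000000)   from Y*(Ω₁)=(0.570903, -0.000000), Y(Ω₂)=(0.185401, 0.000000)
  term(m=+1) = (0.068968, 0.022458)   from Y*(Ω₁)=(0.043063, -0.183102), Y(Ω₂)=(-0.032281, 0.384258)
  term(m=+2) = (0.003593, 0.002617)   from Y*(Ω₁)=(-0.021883, -0.010896), Y(Ω₂)=(-0.179278, -0.030336)
Accumulated sum (0.250968, 0.000000); after 4π/(2l+1) scaling, (0.630752, 0.000000) ⇒ P_2 = 0.630752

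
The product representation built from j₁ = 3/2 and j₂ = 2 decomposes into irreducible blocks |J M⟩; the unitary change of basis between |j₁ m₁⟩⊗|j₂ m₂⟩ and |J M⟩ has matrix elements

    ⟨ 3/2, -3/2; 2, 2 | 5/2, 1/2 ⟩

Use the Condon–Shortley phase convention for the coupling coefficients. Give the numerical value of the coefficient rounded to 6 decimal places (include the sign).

triangle: 1!×2!×3!/7! = 12/5040
(j±m)!: 0!×3!×4!×0!×3!×2! = 1728
prefactor² = (2J+1)×Δ×N² = 864/35
  k=1: −1/(1!×0!×2!×3!×0!×0!) = -1/12
Σ = -1/12  ⇒  CG² = 864/35×(-1/12)² = 6/35
CG = −√(6/35) = -0.414039

-0.414039  (= −√(6/35))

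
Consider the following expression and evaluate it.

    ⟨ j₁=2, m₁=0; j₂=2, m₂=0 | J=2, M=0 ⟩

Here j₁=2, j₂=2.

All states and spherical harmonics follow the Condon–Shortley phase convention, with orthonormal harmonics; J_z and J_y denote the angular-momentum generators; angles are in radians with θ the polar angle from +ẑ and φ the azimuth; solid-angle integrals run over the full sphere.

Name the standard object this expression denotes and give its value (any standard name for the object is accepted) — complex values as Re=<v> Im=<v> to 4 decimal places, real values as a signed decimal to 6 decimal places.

Clebsch–Gordan coefficient, −√(2/7) ≈ -0.534522

This is a Clebsch–Gordan (vector-coupling) coefficient.
j₁+j₂−J=2  J+j₁−j₂=2  J−j₁+j₂=2  j₁+j₂+J+1=7
(j₁±m₁, j₂±m₂, J±M) = (2,2,2,2,2,2)
P² = 32/63
sum k=0..2:
  [0] +1/8 = 1/8
  [1] −1/1 = -1
  [2] +1/8 = 1/8
S = -3/4
C² = P²·S² = 2/7 ; C = -0.534522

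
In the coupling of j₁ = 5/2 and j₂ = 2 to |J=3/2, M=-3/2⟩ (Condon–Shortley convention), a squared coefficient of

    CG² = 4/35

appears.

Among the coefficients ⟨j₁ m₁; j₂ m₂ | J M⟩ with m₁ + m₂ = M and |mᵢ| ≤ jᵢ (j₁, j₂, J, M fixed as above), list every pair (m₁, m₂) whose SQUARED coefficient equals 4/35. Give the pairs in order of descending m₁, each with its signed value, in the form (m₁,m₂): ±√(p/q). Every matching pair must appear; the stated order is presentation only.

Admissible pairs with m₁+m₂ = M = -3/2: (-5/2,1), (-3/2,0), (-1/2,-1), (1/2,-2)
  (m₁,m₂)=(1/2,-2): CG² = 4/35, CG = +√(4/35)   ← matches the target
  (m₁,m₂)=(-1/2,-1): CG² = 9/35, CG = −√(9/35)
  (m₁,m₂)=(-3/2,0): CG² = 12/35, CG = +√(12/35)
  (m₁,m₂)=(-5/2,1): CG² = 2/7, CG = −√(2/7)
Pairs with CG² = 4/35: (1/2,-2): +√(4/35)

(1/2,-2): +√(4/35)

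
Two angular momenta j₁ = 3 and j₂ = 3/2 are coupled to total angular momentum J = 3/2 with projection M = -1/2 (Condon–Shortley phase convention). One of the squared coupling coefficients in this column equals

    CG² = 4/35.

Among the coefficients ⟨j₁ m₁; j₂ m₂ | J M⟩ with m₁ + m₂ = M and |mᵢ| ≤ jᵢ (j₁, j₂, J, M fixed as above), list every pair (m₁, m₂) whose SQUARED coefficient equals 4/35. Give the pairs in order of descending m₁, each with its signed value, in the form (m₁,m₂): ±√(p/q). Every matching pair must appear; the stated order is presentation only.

(1,-3/2): +√(4/35)

Admissible pairs with m₁+m₂ = M = -1/2: (-2,3/2), (-1,1/2), (0,-1/2), (1,-3/2)
  (m₁,m₂)=(1,-3/2): CG² = 4/35, CG = +√(4/35)   ← matches the target
  (m₁,m₂)=(0,-1/2): CG² = 9/35, CG = −√(9/35)
  (m₁,m₂)=(-1,1/2): CG² = 12/35, CG = +√(12/35)
  (m₁,m₂)=(-2,3/2): CG² = 2/7, CG = −√(2/7)
Pairs with CG² = 4/35: (1,-3/2): +√(4/35)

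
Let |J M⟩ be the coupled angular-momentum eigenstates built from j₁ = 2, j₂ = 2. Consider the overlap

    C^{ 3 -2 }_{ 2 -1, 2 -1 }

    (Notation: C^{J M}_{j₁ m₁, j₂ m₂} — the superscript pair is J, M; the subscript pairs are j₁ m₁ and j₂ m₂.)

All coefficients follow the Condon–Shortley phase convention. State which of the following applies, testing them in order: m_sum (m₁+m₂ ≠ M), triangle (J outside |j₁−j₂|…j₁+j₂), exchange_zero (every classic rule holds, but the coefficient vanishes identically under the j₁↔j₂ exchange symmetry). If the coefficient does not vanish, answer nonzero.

exchange_zero

m-sum: m₁+m₂ = -1+(-1) = -2, M = -2  ✓
triangle: |j₁−j₂| = 0 ≤ J = 3 ≤ j₁+j₂ = 4  ✓
exchange: j₁=j₂ and m₁=m₂, and (−1)^(j₁+j₂−J) = (−1)^1 = −1 forces ⟨j₁m₁;j₂m₂|JM⟩ = −⟨j₂m₂;j₁m₁|JM⟩ = −⟨j₁m₁;j₂m₂|JM⟩ ⇒ the coefficient vanishes identically
Racah sum check: Σ_k collapses to 0 ⇒ CG = 0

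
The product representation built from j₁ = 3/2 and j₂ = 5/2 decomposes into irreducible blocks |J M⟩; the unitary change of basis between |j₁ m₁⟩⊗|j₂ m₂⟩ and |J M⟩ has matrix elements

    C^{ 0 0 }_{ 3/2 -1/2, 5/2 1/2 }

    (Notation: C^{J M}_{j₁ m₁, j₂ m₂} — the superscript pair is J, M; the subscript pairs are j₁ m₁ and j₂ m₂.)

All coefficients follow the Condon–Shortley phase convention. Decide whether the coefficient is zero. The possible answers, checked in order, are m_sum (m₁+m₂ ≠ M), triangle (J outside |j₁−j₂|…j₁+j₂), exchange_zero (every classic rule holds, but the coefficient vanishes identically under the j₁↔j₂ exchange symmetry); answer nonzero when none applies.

triangle

m-sum: m₁+m₂ = -1/2+1/2 = 0, M = 0  ✓
triangle: need |j₁−j₂| ≤ J ≤ j₁+j₂, i.e. J ∈ [1, 4]; J = 0 is outside ✗ ⇒ coefficient is 0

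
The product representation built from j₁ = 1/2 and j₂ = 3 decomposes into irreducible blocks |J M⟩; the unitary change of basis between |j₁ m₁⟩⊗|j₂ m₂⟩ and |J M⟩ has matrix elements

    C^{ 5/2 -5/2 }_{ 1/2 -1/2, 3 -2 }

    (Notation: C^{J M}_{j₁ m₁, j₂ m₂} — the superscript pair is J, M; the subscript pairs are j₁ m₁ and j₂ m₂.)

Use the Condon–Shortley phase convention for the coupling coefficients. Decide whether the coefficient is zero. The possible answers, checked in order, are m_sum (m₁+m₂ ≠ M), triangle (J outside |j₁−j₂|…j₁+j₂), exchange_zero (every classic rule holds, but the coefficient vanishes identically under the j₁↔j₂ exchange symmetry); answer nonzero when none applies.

nonzero

m-sum: m₁+m₂ = -1/2+(-2) = -5/2, M = -5/2  ✓
triangle: |j₁−j₂| = 5/2 ≤ J = 5/2 ≤ j₁+j₂ = 7/2  ✓
exchange: j₁≠j₂ or m₁≠m₂ — the exchange symmetry imposes no constraint here
value check: CG = −√(1/7) = -0.377964 ≠ 0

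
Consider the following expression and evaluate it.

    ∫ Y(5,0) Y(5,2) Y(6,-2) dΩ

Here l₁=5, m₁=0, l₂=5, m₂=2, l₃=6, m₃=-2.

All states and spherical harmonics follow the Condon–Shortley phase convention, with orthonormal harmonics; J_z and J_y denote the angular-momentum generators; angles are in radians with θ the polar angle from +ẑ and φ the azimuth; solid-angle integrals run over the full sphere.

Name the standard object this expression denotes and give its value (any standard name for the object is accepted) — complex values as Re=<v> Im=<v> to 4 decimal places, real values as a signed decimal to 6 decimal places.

Gaunt coefficient, -0.043391

This is a Gaunt coefficient — the integral of a triple product of spherical harmonics over the sphere.
Checks pass: Σm=0; 16 even; l₃=6∈[0,10].
(2·5+1)(2·5+1)(2·6+1) = 1573
Δ: 4! 6! 6! / 17! → 1/28588560
sum: t=0:+1/345600 t=1:−1/13824 t=2:+1/5184 t=3:−1/13824 t=4:+1/345600 = 7/129600
3j²(5 5 6; 0 0 0) = Δ·Π!·Σ² = 80/7293  (sign +1)
sum: t=1:−1/207360 t=2:+1/17280 t=3:−1/13824 t=4:+1/103680 = -1/103680
3j²(5 5 6; 0 2 -2) = Δ·Π!·Σ² = 10/7293  (sign -1)
combine: 4πI² = 1573·80/7293·10/7293 = 800/33813
take √, sign -1: I = -0.04339086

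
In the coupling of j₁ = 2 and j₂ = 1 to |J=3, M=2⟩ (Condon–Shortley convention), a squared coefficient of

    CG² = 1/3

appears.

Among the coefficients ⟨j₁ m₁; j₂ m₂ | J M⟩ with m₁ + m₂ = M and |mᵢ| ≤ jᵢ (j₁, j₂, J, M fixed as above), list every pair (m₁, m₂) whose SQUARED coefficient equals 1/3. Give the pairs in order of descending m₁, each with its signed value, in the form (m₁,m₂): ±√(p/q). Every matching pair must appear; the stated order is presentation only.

Admissible pairs with m₁+m₂ = M = 2: (1,1), (2,0)
  (m₁,m₂)=(2,0): CG² = 1/3, CG = +√(1/3)   ← matches the target
  (m₁,m₂)=(1,1): CG² = 2/3, CG = +√(2/3)
Pairs with CG² = 1/3: (2,0): +√(1/3)

(2,0): +√(1/3)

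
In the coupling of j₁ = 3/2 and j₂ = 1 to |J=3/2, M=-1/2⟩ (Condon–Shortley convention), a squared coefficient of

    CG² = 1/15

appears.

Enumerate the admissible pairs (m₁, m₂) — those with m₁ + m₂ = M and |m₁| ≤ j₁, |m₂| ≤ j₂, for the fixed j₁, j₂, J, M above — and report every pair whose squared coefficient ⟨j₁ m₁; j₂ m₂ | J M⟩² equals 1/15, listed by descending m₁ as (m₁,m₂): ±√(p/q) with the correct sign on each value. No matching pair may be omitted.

Admissible pairs with m₁+m₂ = M = -1/2: (-3/2,1), (-1/2,0), (1/2,-1)
  (m₁,m₂)=(1/2,-1): CG² = 8/15, CG = +√(8/15)
  (m₁,m₂)=(-1/2,0): CG² = 1/15, CG = −√(1/15)   ← matches the target
  (m₁,m₂)=(-3/2,1): CG² = 2/5, CG = −√(2/5)
Pairs with CG² = 1/15: (-1/2,0): −√(1/15)

(-1/2,0): −√(1/15)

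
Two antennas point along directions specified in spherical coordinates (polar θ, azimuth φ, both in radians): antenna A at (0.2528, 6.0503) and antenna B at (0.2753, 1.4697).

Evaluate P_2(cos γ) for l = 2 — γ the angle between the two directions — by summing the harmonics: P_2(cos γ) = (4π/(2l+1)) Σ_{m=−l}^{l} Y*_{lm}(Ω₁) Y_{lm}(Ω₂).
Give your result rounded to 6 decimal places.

0.777401

Term-by-term m-sum for l=2 (normalisation 4π/5 = 2.513274):
  m=-2: (0.021590, -0.010853) × (-0.027962, -0.005732) = (-0.000666, 0.000180)  (running Σ = (-0.000666, 0.000180))
  m=-1: (0.182035, -0.043177) × (0.020397, -0.201066) = (-0.004968, -0.037482)  (running Σ = (-0.005634, -0.037302))
  m=0: (0.571592, -0.000000) × (0.560866, 0.000000) = (0.320587, 0.000000)  (running Σ = (0.314952, -0.037302))
  m=1: (-0.182035, -0.043177) × (-0.020397, -0.201066) = (-0.004968, 0.037482)  (running Σ = (0.309984, 0.000180))
  m=2: (0.021590, 0.010853) × (-0.027962, 0.005732) = (-0.000666, -0.000180)  (running Σ = (0.309318, 0.000000))
Total Σ_m = (0.309318, 0.000000). Multiply by 2.513274: (0.777401, 0.000000). P_2(cos γ) = 0.777401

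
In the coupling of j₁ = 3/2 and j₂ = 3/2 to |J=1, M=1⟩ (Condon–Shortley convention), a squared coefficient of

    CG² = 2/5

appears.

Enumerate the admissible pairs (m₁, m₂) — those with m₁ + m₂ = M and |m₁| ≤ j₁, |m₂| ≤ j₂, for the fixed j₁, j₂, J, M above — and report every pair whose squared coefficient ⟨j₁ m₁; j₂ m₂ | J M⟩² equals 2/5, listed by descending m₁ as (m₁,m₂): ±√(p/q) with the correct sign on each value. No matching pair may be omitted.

(1/2,1/2): −√(2/5)

Admissible pairs with m₁+m₂ = M = 1: (-1/2,3/2), (1/2,1/2), (3/2,-1/2)
  (m₁,m₂)=(3/2,-1/2): CG² = 3/10, CG = +√(3/10)
  (m₁,m₂)=(1/2,1/2): CG² = 2/5, CG = −√(2/5)   ← matches the target
  (m₁,m₂)=(-1/2,3/2): CG² = 3/10, CG = +√(3/10)
Pairs with CG² = 2/5: (1/2,1/2): −√(2/5)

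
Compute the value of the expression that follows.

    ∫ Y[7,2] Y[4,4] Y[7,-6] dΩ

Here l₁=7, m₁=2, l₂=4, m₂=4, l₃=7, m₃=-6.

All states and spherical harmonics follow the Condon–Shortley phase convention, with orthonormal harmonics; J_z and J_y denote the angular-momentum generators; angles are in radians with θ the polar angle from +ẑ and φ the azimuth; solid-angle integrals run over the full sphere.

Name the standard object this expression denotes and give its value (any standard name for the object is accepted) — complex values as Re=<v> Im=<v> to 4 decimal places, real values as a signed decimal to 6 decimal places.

This is a Gaunt coefficient — the integral of a triple product of spherical harmonics over the sphere.
m-sum 0 ✓  L=18 even ✓  3≤7≤11 ✓
Π(2lᵢ+1) = 15×9×15 = 2025
triangle coeff Δ(7,4,7) = 1/58198140
Σ_t [0,4]: t=0:+1/17418240 t=1:−1/622080 t=2:+1/230400 t=3:−1/622080 t=4:+1/17418240 = 1/806400
(3j)²=2268/230945 [(7 4 7; 0 0 0)], sign=-1
Σ_t [4,4]: t=4:+1/209018880 = 1/209018880
(3j)²=25/5814 [(7 4 7; 2 4 -6)], sign=-1
⇒ 4πI² = 1275750/14919047
I = (+1)√(1275750/14919047/(4π)) = 0.08249114

Gaunt coefficient, +0.082491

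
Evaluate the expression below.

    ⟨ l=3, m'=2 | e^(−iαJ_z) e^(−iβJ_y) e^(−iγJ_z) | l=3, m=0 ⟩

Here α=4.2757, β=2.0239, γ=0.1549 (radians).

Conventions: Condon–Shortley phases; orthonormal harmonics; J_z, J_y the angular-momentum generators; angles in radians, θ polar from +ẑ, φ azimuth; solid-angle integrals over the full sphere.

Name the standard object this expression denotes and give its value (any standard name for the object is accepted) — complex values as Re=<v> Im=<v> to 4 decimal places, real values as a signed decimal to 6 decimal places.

This is a Wigner D-matrix element — the rotation-matrix element ⟨l m'| R(α,β,γ) |l m⟩ in the angular-momentum basis.
First d^3_{2,0}(β=2.0239), then the phase factors e^{-i(2)α} and e^{-i(0)γ}:
c=cos(2.023900/2)=0.530208, s=sin(2.023900/2)=0.847867; N=√[120·1·6·6]=65.726707
The bounds max(0,m−m')=0 and min(l+m,l−m')=1 give 2 terms
  k=0: (−1)^2·65.7267/(12)·0.5302^4·0.8479^2 = +0.311174
  k=1: (−1)^3·65.7267/(12)·0.5302^2·0.8479^4 = -0.795730
d^3_{2,0}(2.0239) = +0.311174 -0.795730 = -0.484556
Attach z-rotation phases: D = e^{-i(2)(4.2757)}·(-0.484556)·e^{-i(0)(0.1549)} = +0.311202+0.371413i

Wigner D-matrix element, Re=0.3112 Im=0.3714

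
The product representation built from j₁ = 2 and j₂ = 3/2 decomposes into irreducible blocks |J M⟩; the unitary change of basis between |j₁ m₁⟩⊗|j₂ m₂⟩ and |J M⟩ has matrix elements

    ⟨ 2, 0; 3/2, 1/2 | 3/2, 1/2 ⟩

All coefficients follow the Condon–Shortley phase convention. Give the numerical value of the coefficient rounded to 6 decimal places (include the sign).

-0.447214

triangle: 2!·2!·1!/6! = 4/720
(j±m)!: 2!·2!·2!·1!·2!·1! = 16
prefactor² = (2J+1)·Δ·N² = 16/45
  k=1: −1/(1!·1!·1!·1!·1!·0!) = -1
  k=2: +1/(2!·0!·0!·0!·2!·1!) = 1/4
Σ = -3/4  ⇒  CG² = 16/45·(-3/4)² = 1/5
CG = −√(1/5) = -0.447214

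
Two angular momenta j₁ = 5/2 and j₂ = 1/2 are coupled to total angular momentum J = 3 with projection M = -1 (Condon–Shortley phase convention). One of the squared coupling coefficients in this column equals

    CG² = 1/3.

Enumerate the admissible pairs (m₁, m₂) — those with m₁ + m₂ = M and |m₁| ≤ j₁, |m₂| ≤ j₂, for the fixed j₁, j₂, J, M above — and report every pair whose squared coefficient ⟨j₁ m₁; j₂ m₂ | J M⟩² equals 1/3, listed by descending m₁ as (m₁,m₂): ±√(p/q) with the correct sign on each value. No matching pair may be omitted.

Admissible pairs with m₁+m₂ = M = -1: (-3/2,1/2), (-1/2,-1/2)
  (m₁,m₂)=(-1/2,-1/2): CG² = 2/3, CG = +√(2/3)
  (m₁,m₂)=(-3/2,1/2): CG² = 1/3, CG = +√(1/3)   ← matches the target
Pairs with CG² = 1/3: (-3/2,1/2): +√(1/3)

(-3/2,1/2): +√(1/3)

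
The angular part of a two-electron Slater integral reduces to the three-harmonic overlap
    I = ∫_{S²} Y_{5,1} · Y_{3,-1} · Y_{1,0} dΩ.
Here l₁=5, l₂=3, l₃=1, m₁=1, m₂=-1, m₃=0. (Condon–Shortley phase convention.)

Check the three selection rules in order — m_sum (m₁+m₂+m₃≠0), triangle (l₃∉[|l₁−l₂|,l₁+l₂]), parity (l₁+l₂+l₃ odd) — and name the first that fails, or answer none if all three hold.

triangle

azimuthal sum: 1 − 1 + 0 = 0  ✓
l₃ must lie in [2,8]; have l₃=1  ✗
L = 5 + 3 + 1 = 9 (odd)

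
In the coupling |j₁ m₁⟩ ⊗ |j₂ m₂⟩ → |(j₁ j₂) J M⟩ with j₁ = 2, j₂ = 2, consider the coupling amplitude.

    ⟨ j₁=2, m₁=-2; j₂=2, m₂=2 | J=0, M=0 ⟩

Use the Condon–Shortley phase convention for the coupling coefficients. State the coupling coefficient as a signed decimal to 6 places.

√[1·4!0!0!/5! · 0!4!4!0!0!0!] = √(576/5)
  +(−1)^4/∏(4,0,0,0,0,0)! = 1/24  (running 1/24)
⟨..|..⟩ = √(576/5)·(1/24) = +0.447214

+0.447214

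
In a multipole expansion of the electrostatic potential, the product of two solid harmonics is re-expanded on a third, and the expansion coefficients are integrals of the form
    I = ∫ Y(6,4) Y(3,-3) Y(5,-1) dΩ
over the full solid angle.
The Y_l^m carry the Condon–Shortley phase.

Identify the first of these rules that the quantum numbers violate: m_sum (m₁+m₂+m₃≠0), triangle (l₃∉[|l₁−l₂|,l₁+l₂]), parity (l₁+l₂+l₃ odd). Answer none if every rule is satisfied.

none

Σmᵢ = 0  ✓
l₃∈[|l₁−l₂|,l₁+l₂]=[3,9], have l₃=5  ✓
Σlᵢ = 14 ⇒ even  ✓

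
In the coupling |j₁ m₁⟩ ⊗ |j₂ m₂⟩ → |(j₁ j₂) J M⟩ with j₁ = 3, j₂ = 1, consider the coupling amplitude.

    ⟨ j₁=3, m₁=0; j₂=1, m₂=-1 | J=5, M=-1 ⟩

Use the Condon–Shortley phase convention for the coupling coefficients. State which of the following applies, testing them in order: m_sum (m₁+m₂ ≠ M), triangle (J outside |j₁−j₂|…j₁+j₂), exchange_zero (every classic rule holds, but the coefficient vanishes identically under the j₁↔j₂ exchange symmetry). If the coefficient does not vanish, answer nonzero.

m-sum: m₁+m₂ = 0+(-1) = -1, M = -1  ✓
triangle: need |j₁−j₂| ≤ J ≤ j₁+j₂, i.e. J ∈ [2, 4]; J = 5 is outside ✗ ⇒ coefficient is 0

triangle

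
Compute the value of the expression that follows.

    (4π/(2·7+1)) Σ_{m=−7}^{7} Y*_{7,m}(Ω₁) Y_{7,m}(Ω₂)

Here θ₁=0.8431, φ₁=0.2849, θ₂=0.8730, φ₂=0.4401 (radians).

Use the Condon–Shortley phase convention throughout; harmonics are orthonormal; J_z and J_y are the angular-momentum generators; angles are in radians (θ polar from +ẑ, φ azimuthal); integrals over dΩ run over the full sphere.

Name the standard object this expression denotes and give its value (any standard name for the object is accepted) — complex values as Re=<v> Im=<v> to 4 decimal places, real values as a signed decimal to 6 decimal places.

Legendre polynomial (addition theorem), +0.804859

This sum is the spherical-harmonic addition theorem: it equals the Legendre polynomial P_l(cos γ) of the angle γ between the two directions.
Term-by-term m-sum for l=7 (normalisation 4π/15 = 0.837758):
  term(m=-7) = (0.002338, -0.004442)   from Y*(Ω₁)=(-0.026599, 0.059006), Y(Ω₂)=(-0.077416, -0.004720)
  term(m=-6) = (0.031333, -0.042118)   from Y*(Ω₁)=(-0.029804, 0.213654), Y(Ω₂)=(-0.213438, -0.116877)
  term(m=-5) = (0.122277, -0.120000)   from Y*(Ω₁)=(0.059000, 0.400413), Y(Ω₂)=(-0.249282, -0.342109)
  term(m=-4) = (0.130687, -0.093456)   from Y*(Ω₁)=(0.174520, 0.379334), Y(Ω₂)=(-0.072518, -0.377880)
  term(m=-3) = (0.000460, -0.000231)   from Y*(Ω₁)=(0.054149, 0.062227), Y(Ω₂)=(0.001546, -0.006043)
  term(m=-2) = (0.111807, -0.035864)   from Y*(Ω₁)=(-0.277317, -0.177673), Y(Ω₂)=(-0.227098, 0.274824)
  term(m=-1) = (0.039853, -0.006235)   from Y*(Ω₁)=(-0.229433, -0.067193), Y(Ω₂)=(-0.152650, 0.071883)
  term(m=+0) = (0.083222, 0.000000)   from Y*(Ω₁)=(0.266502, -0.000000), Y(Ω₂)=(0.312275, 0.000000)
  term(m=+1) = (0.039853, 0.006235)   from Y*(Ω₁)=(0.229433, -0.067193), Y(Ω₂)=(0.152650, 0.071883)
  term(m=+2) = (0.111807, 0.035864)   from Y*(Ω₁)=(-0.277317, 0.177673), Y(Ω₂)=(-0.227098, -0.274824)
  term(m=+3) = (0.000460, 0.000231)   from Y*(Ω₁)=(-0.054149, 0.062227), Y(Ω₂)=(-0.001546, -0.006043)
  term(m=+4) = (0.130687, 0.093456)   from Y*(Ω₁)=(0.174520, -0.379334), Y(Ω₂)=(-0.072518, 0.377880)
  term(m=+5) = (0.122277, 0.120000)   from Y*(Ω₁)=(-0.059000, 0.400413), Y(Ω₂)=(0.249282, -0.342109)
  term(m=+6) = (0.031333, 0.042118)   from Y*(Ω₁)=(-0.029804, -0.213654), Y(Ω₂)=(-0.213438, 0.116877)
  term(m=+7) = (0.002338, 0.004442)   from Y*(Ω₁)=(0.026599, 0.059006), Y(Ω₂)=(0.077416, -0.004720)
Accumulated sum (0.960729, 0.000000); after 4π/(2l+1) scaling, (0.804859, 0.000000) ⇒ P_7 = 0.804859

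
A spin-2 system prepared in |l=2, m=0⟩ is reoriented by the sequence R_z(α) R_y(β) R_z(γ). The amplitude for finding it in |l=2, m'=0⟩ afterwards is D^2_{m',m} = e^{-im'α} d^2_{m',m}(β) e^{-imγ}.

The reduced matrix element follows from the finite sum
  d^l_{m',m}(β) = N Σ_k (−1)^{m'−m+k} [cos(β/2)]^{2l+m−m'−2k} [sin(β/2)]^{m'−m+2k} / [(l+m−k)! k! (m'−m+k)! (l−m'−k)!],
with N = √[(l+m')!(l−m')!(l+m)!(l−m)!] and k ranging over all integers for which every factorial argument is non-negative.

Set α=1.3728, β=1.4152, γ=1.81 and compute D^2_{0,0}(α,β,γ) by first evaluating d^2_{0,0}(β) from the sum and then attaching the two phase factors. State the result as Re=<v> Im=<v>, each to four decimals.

D^2_{0,0}(1.3728,1.4152,1.8100) = e^{-i·0·1.3728}·d^2_{0,0}(1.4152)·e^{-i·0·1.8100}. Compute d first:
c=cos(1.415200/2)=0.759924, s=sin(1.415200/2)=0.650012; N=√[2·2·2·2]=4.000000
k: max(0,(0)−(0))=0 … min(2+(0),2−(0))=2
  k=0: (−1)^0·4.0000/(4)·0.7599^4·0.6500^0 = +0.333488
  k=1: (−1)^1·4.0000/(1)·0.7599^2·0.6500^2 = -0.975985
  k=2: (−1)^2·4.0000/(4)·0.7599^0·0.6500^4 = +0.178519
d^2_{0,0}(1.4152) = +0.333488 -0.975985 +0.178519 = -0.463977
Phases: e^{-i·(0)·1.3728}=+1.000000+0.000000i, e^{-i·(0)·1.8100}=+1.000000+0.000000i ⇒ D=-0.463977+0.000000i

Re=-0.4640 Im=0.0000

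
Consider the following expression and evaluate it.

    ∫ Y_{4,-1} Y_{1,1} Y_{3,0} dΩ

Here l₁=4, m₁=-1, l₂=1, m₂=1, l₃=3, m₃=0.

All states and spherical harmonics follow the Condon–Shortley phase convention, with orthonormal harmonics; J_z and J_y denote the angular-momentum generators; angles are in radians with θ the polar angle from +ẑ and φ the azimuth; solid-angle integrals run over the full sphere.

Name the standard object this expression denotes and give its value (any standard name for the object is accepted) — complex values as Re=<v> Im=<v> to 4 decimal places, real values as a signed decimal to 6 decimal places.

Gaunt coefficient, -0.194664

This is a Gaunt coefficient — the integral of a triple product of spherical harmonics over the sphere.
m-sum 0 ✓  L=8 even ✓  3≤3≤5 ✓
Π(2lᵢ+1) = 9×3×7 = 189
triangle coeff Δ(4,1,3) = 1/252
Σ_t [1,1]: t=1:−1/36 = -1/36
(3j)²=4/63 [(4 1 3; 0 0 0)], sign=+1
Σ_t [2,2]: t=2:+1/72 = 1/72
(3j)²=5/126 [(4 1 3; -1 1 0)], sign=-1
⇒ 4πI² = 10/21
I = (-1)√(10/21/(4π)) = -0.19466390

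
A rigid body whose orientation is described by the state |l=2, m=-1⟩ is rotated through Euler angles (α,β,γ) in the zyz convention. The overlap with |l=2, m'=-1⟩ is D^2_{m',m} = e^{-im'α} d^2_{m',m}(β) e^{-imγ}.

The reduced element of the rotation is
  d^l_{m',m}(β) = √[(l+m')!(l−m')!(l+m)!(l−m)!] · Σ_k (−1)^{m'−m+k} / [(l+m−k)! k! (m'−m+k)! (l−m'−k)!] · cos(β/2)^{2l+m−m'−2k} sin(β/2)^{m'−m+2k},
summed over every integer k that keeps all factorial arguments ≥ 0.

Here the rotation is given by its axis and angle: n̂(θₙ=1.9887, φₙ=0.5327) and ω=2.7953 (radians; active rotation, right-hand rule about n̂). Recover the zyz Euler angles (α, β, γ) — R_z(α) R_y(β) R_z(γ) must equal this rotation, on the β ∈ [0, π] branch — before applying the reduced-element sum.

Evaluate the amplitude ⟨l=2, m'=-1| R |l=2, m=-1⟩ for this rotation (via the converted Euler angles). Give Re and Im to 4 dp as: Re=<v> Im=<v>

Axis–angle → zyz. n̂ = (sinθₙcosφₙ, sinθₙsinφₙ, cosθₙ) = (+0.787305, +0.464155, -0.405845), ω = 2.7953.
R = I cosω + sinω [n̂]ₓ + (1−cosω) n̂n̂ᵀ gives
  R = [+0.262265, +0.846920, -0.462540; +0.571422, -0.522546, -0.632790; -0.777621, -0.098347, -0.620994]
β = atan2(√(R₁₃²+R₂₃²), R₃₃) = 2.240807; α = atan2(R₂₃, R₁₃) mod 2π = 4.081189; γ = atan2(R₃₂, −R₃₁) mod 2π = 6.157382
D^2_{-1,-1}(4.0812,2.2408,6.1574) = e^{-i·-1·4.0812}·d^2_{-1,-1}(2.2408)·e^{-i·-1·6.1574}. Compute d first:
With c≡cos(β/2)=0.435319 and s≡sin(β/2)=0.900276, N=[1·6·1·6]^{1/2}=6.000000
k: max(0,(-1)−(-1))=0 … min(2+(-1),2−(-1))=1
  k=0: (−1)^0·6.0000/(6)·0.4353^4·0.9003^0 = +0.035911
  k=1: (−1)^1·6.0000/(2)·0.4353^2·0.9003^2 = -0.460775
d^2_{-1,-1}(2.2408) = +0.035911 -0.460775 = -0.424863
D = (-0.590114-0.807320i)·(-0.424863)·(+0.992097-0.125472i) = +0.291773+0.308832i

Re=0.2918 Im=0.3088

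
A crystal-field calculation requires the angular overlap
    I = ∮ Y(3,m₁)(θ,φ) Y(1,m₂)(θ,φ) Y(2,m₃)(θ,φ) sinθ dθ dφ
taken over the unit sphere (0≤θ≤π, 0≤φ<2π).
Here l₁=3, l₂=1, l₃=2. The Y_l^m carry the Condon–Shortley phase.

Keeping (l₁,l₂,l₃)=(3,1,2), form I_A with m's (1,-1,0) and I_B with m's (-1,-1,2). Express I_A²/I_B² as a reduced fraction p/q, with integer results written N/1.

6/1

l's match ⇒ only the (l;m) 3-j factors differ between A and B.
A: triangle coeff Δ(3,1,2) = 1/105; Σ_t [0,0]: t=0:+1/8 = 1/8; (3j)²=2/35 [(3 1 2; 1 -1 0)], sign=+1
B: triangle coeff Δ(3,1,2) = 1/105; Σ_t [0,0]: t=0:+1/48 = 1/48; (3j)²=1/105 [(3 1 2; -1 -1 2)], sign=+1
I_A²/I_B² = (2/35)/(1/105) = 6/1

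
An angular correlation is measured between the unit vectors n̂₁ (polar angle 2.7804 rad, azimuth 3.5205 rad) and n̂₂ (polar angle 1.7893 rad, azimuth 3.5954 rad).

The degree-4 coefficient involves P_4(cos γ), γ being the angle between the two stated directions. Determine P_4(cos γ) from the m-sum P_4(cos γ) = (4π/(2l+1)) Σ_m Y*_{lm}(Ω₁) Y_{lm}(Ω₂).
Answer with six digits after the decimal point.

Summing Y*_{l m}(θ₁,φ₁)·Y_{l m}(θ₂,φ₂) over m ∈ [−4, 4]; prefactor 4π/(2·4+1) = 1.396263:
  [-4]  conj(Y_{4,-4})(Ω₁) = +0.000381+0.006891i ; Y_{4,-4}(Ω₂) = -0.097268-0.389974i ; Δ = +0.002650-0.000819i
  [-3]  conj(Y_{4,-3})(Ω₁) = +0.021733+0.046883i ; Y_{4,-3}(Ω₂) = +0.052466-0.246914i ; Δ = +0.012716-0.002906i
  [-2]  conj(Y_{4,-2})(Ω₁) = +0.155538+0.147186i ; Y_{4,-2}(Ω₂) = -0.131709+0.168595i ; Δ = -0.045301+0.006837i
  [-1]  conj(Y_{4,-1})(Ω₁) = +0.454191+0.180835i ; Y_{4,-1}(Ω₂) = -0.240342+0.117229i ; Δ = -0.130360+0.009782i
  [+0]  conj(Y_{4,0})(Ω₁) = +0.375590-0.000000i ; Y_{4,0}(Ω₂) = +0.176409+0.000000i ; Δ = +0.066258+0.000000i
  [+1]  conj(Y_{4,1})(Ω₁) = -0.454191+0.180835i ; Y_{4,1}(Ω₂) = +0.240342+0.117229i ; Δ = -0.130360-0.009782i
  [+2]  conj(Y_{4,2})(Ω₁) = +0.155538-0.147186i ; Y_{4,2}(Ω₂) = -0.131709-0.168595i ; Δ = -0.045301-0.006837i
  [+3]  conj(Y_{4,3})(Ω₁) = -0.021733+0.046883i ; Y_{4,3}(Ω₂) = -0.052466-0.246914i ; Δ = +0.012716+0.002906i
  [+4]  conj(Y_{4,4})(Ω₁) = +0.000381-0.006891i ; Y_{4,4}(Ω₂) = -0.097268+0.389974i ; Δ = +0.002650+0.000819i
Total Σ_m = -0.254331+0.000000i. Multiply by 1.396263: -0.355113+0.000000i. P_4(cos γ) = -0.355113

-0.355113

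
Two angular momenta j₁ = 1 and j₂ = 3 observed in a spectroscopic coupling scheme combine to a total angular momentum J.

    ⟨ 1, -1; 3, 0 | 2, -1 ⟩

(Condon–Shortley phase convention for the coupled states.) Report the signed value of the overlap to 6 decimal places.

triangle: 2!×0!×4!/7! = 48/5040
(j±m)!: 0!×2!×3!×3!×1!×3! = 432
prefactor² = (2J+1)×Δ×N² = 144/7
  k=2: +1/(2!×0!×0!×1!×0!×3!) = 1/12
Σ = 1/12  ⇒  CG² = 144/7×(1/12)² = 1/7
CG = +√(1/7) = +0.377964

+√(1/7) ≈ +0.377964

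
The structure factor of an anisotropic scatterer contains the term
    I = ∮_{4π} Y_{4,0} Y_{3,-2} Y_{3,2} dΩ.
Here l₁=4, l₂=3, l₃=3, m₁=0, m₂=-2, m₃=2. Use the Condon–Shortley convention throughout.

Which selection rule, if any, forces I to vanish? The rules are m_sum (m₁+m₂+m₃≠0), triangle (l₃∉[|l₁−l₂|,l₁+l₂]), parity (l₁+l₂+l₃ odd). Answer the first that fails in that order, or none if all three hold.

none

Σmᵢ = 0  ✓
l₃∈[|l₁−l₂|,l₁+l₂]=[1,7], have l₃=3  ✓
Σlᵢ = 10 ⇒ even  ✓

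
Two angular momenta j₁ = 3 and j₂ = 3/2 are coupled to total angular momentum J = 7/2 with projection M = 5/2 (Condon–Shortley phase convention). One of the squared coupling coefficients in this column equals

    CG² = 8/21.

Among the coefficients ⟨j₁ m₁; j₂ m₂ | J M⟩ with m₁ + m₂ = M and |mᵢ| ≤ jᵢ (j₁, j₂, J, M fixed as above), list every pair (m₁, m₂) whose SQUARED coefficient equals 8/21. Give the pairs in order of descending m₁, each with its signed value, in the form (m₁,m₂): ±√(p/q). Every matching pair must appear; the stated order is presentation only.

(3,-1/2): +√(8/21)

Admissible pairs with m₁+m₂ = M = 5/2: (1,3/2), (2,1/2), (3,-1/2)
  (m₁,m₂)=(3,-1/2): CG² = 8/21, CG = +√(8/21)   ← matches the target
  (m₁,m₂)=(2,1/2): CG² = 1/7, CG = +√(1/7)
  (m₁,m₂)=(1,3/2): CG² = 10/21, CG = −√(10/21)
Pairs with CG² = 8/21: (3,-1/2): +√(8/21)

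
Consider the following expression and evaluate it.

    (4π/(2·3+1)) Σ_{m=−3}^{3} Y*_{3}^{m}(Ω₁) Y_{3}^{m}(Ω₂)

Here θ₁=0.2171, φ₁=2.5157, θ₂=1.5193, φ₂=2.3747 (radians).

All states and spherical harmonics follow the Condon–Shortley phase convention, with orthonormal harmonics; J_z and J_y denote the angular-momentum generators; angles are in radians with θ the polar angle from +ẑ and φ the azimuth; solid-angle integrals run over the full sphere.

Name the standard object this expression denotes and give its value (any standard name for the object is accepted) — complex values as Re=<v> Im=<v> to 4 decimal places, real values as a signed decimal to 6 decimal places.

Legendre polynomial (addition theorem), -0.349260

This sum is the spherical-harmonic addition theorem: it equals the Legendre polynomial P_l(cos γ) of the angle γ between the two directions.
Term-by-term m-sum for l=3 (normalisation 4π/7 = 1.795196):
  [-3]  conj(Y_{3,-3})(Ω₁) = +0.001260+0.003975i ; Y_{3,-3}(Ω₂) = +0.277092-0.309703i ; Δ = +0.001580+0.000711i
  [-2]  conj(Y_{3,-2})(Ω₁) = +0.014522-0.043967i ; Y_{3,-2}(Ω₂) = +0.001941+0.052430i ; Δ = +0.002333+0.000676i
  [-1]  conj(Y_{3,-1})(Ω₁) = -0.212580+0.153662i ; Y_{3,-1}(Ω₂) = +0.229325+0.220991i ; Δ = -0.082708-0.011740i
  [+0]  conj(Y_{3,0})(Ω₁) = +0.644295-0.000000i ; Y_{3,0}(Ω₂) = -0.057372+0.000000i ; Δ = -0.036964+0.000000i
  [+1]  conj(Y_{3,1})(Ω₁) = +0.212580+0.153662i ; Y_{3,1}(Ω₂) = -0.229325+0.220991i ; Δ = -0.082708+0.011740i
  [+2]  conj(Y_{3,2})(Ω₁) = +0.014522+0.043967i ; Y_{3,2}(Ω₂) = +0.001941-0.052430i ; Δ = +0.002333-0.000676i
  [+3]  conj(Y_{3,3})(Ω₁) = -0.001260+0.003975i ; Y_{3,3}(Ω₂) = -0.277092-0.309703i ; Δ = +0.001580-0.000711i
Total Σ_m = -0.194553+0.000000i. Multiply by 1.795196: -0.349260+0.000000i. P_3(cos γ) = -0.349260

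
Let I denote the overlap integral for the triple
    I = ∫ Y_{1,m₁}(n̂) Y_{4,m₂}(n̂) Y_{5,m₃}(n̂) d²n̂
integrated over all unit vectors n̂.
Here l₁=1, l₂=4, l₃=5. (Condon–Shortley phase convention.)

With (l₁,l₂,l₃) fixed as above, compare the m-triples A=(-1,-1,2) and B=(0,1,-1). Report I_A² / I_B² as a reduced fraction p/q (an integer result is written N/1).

7/8

Same 1,4,5: normalisation and zero-m 3j drop out of the ratio.
A: Δ: 0! 2! 8! / 11! → 1/495; sum: t=0:+1/1440 = 1/1440; 3j²(1 4 5; -1 -1 2) = Δ·Π!·Σ² = 7/165  (sign -1)
B: Δ: 0! 2! 8! / 11! → 1/495; sum: t=0:+1/720 = 1/720; 3j²(1 4 5; 0 1 -1) = Δ·Π!·Σ² = 8/165  (sign +1)
I_A²/I_B² = (7/165)/(8/165) = 7/8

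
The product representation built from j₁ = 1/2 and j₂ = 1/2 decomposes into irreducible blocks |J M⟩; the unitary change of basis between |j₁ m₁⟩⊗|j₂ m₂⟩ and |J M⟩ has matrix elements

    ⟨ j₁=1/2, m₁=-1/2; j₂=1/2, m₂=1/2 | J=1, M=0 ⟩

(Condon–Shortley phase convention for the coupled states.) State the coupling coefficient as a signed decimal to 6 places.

triangle: 0!*1!*1!/3! = 1/6
(j±m)!: 0!*1!*1!*0!*1!*1! = 1
prefactor² = (2J+1)*Δ*N² = 1/2
  k=0: +1/(0!*0!*1!*1!*0!*0!) = 1
Σ = 1  ⇒  CG² = 1/2*1² = 1/2
CG = +√(1/2) = +0.707107

+0.707107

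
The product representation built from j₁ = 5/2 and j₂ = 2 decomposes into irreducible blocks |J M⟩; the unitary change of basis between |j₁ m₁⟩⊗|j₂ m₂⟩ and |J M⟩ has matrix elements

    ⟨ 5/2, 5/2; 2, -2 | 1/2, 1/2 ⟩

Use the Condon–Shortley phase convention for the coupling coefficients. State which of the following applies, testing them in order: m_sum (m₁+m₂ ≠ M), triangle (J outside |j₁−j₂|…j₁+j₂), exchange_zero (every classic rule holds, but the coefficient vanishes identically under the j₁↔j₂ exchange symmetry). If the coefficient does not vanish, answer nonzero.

m-sum: m₁+m₂ = 5/2+(-2) = 1/2, M = 1/2  ✓
triangle: |j₁−j₂| = 1/2 ≤ J = 1/2 ≤ j₁+j₂ = 9/2  ✓
exchange: j₁≠j₂ or m₁≠m₂ — the exchange symmetry imposes no constraint here
value check: CG = +√(1/3) = +0.577350 ≠ 0

nonzero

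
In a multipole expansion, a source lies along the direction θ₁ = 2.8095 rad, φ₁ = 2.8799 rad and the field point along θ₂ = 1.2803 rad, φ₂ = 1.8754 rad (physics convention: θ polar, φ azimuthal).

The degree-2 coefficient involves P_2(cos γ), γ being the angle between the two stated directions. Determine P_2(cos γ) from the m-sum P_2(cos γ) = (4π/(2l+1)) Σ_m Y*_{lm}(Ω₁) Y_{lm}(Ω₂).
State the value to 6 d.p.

Addition theorem: P_2(cos γ) = (4π/5) Σ_m Y*_{lm}(Ω₁) Y_{lm}(Ω₂), m = −2…2:
  term(m=-2) = -0.00618 + 0.01318j   from Y*(Ω₁)=0.03556 - 0.02052j, Y(Ω₂)=-0.29079 + 0.20290j
  term(m=-1) = -0.02708 - 0.04260j   from Y*(Ω₁)=0.23000 - 0.06160j, Y(Ω₂)=-0.06358 - 0.20225j
  term(m=+0) = -0.12607 + 0.00000j   from Y*(Ω₁)=0.53021 + 0.00000j, Y(Ω₂)=-0.23777 + 0.00000j
  term(m=+1) = -0.02708 + 0.04260j   from Y*(Ω₁)=-0.23000 - 0.06160j, Y(Ω₂)=0.06358 - 0.20225j
  term(m=+2) = -0.00618 - 0.01318j   from Y*(Ω₁)=0.03556 + 0.02052j, Y(Ω₂)=-0.29079 - 0.20290j
Accumulated sum -0.19259 + 0.00000j; after 4π/(2l+1) scaling, -0.48403 + 0.00000j ⇒ P_2 = -0.484027

-0.484027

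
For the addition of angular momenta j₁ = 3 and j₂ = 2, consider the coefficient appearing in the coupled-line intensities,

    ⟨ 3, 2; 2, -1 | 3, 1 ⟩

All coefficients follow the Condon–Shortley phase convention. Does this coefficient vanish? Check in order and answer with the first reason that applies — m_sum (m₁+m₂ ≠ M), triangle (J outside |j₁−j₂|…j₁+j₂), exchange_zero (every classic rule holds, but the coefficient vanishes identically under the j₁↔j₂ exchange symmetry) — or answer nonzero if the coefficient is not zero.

m-sum: m₁+m₂ = 2+(-1) = 1, M = 1  ✓
triangle: |j₁−j₂| = 1 ≤ J = 3 ≤ j₁+j₂ = 5  ✓
exchange: j₁≠j₂ or m₁≠m₂ — the exchange symmetry imposes no constraint here
value check: CG = +√(1/4) = +0.500000 ≠ 0

nonzero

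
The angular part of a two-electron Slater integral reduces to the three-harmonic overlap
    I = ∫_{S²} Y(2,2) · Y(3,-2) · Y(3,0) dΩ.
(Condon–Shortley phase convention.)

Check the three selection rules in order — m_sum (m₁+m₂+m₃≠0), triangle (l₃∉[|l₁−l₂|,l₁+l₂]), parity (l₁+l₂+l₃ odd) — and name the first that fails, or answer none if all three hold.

m₁+m₂+m₃ = 2 − 2 + 0 = 0  ✓
triangle: |2−3|=1 ≤ l₃=3 ≤ 2+3=5  ✓
parity: l₁+l₂+l₃ = 8 is even  ✓

none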